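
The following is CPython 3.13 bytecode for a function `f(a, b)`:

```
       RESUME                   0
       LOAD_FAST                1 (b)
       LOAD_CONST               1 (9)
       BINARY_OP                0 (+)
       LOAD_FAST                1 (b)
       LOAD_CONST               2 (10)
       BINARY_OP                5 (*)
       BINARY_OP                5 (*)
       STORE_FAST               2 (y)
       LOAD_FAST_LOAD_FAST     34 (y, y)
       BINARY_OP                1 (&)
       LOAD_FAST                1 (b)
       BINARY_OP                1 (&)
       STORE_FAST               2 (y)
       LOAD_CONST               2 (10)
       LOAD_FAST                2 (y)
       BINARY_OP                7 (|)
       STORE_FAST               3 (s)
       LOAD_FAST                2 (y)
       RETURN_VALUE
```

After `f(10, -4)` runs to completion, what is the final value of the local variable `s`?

LOAD_FAST b → push -4. Stack: [-4]
LOAD_CONST → push 9. Stack: [-4, 9]
BINARY_OP + → -4 + 9 = 5. Stack: [5]
LOAD_FAST b → push -4. Stack: [5, -4]
LOAD_CONST → push 10. Stack: [5, -4, 10]
BINARY_OP * → -4 * 10 = -40. Stack: [5, -40]
BINARY_OP * → 5 * -40 = -200. Stack: [-200]
STORE_FAST y → y=-200. Stack: []
LOAD_FAST_LOAD_FAST y,y → push -200,-200. Stack: [-200, -200]
BINARY_OP & → -200 & -200 = -200. Stack: [-200]
LOAD_FAST b → push -4. Stack: [-200, -4]
BINARY_OP & → -200 & -4 = -200. Stack: [-200]
STORE_FAST y → y=-200. Stack: []
LOAD_CONST → push 10. Stack: [10]
LOAD_FAST y → push -200. Stack: [10, -200]
BINARY_OP | → 10 | -200 = -198. Stack: [-198]
STORE_FAST s → s=-198. Stack: []
LOAD_FAST y → push -200. Stack: [-200]
RETURN_VALUE → return -200.

-198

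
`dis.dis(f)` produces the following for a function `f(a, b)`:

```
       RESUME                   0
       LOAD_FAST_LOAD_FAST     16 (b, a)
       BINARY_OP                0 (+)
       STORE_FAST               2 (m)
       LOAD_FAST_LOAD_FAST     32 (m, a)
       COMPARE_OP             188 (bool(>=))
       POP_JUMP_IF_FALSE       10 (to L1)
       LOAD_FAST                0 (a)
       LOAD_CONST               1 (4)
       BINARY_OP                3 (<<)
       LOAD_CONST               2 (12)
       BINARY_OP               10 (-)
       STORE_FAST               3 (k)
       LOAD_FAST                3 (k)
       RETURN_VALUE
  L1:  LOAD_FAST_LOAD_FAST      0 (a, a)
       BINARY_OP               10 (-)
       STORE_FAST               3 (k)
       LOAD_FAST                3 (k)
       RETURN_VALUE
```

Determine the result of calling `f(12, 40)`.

LOAD_FAST_LOAD_FAST b,a → push 40,12. Stack: [40, 12]
BINARY_OP + → 40 + 12 = 52. Stack: [52]
STORE_FAST m → m=52. Stack: []
LOAD_FAST_LOAD_FAST m,a → push 52,12. Stack: [52, 12]
COMPARE_OP bool(>=) → 52 vs 12 = True. Stack: [True]
POP_JUMP_IF_FALSE → pop True; no jump. Stack: []
LOAD_FAST a → push 12. Stack: [12]
LOAD_CONST → push 4. Stack: [12, 4]
BINARY_OP << → 12 << 4 = 192. Stack: [192]
LOAD_CONST → push 12. Stack: [192, 12]
BINARY_OP - → 192 - 12 = 180. Stack: [180]
STORE_FAST k → k=180. Stack: []
LOAD_FAST k → push 180. Stack: [180]
RETURN_VALUE → return 180.

180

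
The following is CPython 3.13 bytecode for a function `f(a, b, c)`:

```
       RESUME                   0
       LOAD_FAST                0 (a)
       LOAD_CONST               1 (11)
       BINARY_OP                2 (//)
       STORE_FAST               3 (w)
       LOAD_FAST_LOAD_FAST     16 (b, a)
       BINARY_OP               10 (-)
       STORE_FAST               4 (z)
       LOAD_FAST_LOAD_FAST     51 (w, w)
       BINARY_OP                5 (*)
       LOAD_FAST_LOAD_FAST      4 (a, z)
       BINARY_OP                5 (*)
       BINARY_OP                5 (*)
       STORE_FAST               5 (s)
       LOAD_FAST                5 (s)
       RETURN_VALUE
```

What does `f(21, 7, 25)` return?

-294

LOAD_FAST a → push 21. Stack: [21]
LOAD_CONST → push 11. Stack: [21, 11]
BINARY_OP // → 21 // 11 = 1. Stack: [1]
STORE_FAST w → w=1. Stack: []
LOAD_FAST_LOAD_FAST b,a → push 7,21. Stack: [7, 21]
BINARY_OP - → 7 - 21 = -14. Stack: [-14]
STORE_FAST z → z=-14. Stack: []
LOAD_FAST_LOAD_FAST w,w → push 1,1. Stack: [1, 1]
BINARY_OP * → 1 * 1 = 1. Stack: [1]
LOAD_FAST_LOAD_FAST a,z → push 21,-14. Stack: [1, 21, -14]
BINARY_OP * → 21 * -14 = -294. Stack: [1, -294]
BINARY_OP * → 1 * -294 = -294. Stack: [-294]
STORE_FAST s → s=-294. Stack: []
LOAD_FAST s → push -294. Stack: [-294]
RETURN_VALUE → return -294.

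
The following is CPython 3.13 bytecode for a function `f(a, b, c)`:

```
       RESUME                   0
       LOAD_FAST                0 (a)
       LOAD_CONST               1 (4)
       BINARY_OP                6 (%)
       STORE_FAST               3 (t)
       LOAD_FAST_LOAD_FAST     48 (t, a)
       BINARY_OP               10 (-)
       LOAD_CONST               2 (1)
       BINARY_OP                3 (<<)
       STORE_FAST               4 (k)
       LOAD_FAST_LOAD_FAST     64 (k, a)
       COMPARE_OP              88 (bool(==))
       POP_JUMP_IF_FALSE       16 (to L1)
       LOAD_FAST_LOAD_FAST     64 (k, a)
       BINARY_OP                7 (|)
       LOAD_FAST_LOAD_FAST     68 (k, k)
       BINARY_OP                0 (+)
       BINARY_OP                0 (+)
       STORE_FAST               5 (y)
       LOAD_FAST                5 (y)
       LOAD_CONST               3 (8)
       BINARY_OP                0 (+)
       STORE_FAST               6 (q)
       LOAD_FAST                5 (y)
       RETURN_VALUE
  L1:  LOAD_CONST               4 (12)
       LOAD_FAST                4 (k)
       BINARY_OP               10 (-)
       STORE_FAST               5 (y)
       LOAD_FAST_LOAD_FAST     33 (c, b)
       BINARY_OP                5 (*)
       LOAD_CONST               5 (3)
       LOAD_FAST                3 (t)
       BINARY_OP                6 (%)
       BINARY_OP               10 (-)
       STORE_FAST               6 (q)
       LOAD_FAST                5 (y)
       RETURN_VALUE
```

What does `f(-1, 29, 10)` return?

LOAD_FAST a → push -1. Stack: [-1]
LOAD_CONST → push 4. Stack: [-1, 4]
BINARY_OP % → -1 % 4 = 3. Stack: [3]
STORE_FAST t → t=3. Stack: []
LOAD_FAST_LOAD_FAST t,a → push 3,-1. Stack: [3, -1]
BINARY_OP - → 3 - -1 = 4. Stack: [4]
LOAD_CONST → push 1. Stack: [4, 1]
BINARY_OP << → 4 << 1 = 8. Stack: [8]
STORE_FAST k → k=8. Stack: []
LOAD_FAST_LOAD_FAST k,a → push 8,-1. Stack: [8, -1]
COMPARE_OP bool(==) → 8 vs -1 = False. Stack: [False]
POP_JUMP_IF_FALSE → pop False; jump. Stack: []
LOAD_CONST → push 12. Stack: [12]
LOAD_FAST k → push 8. Stack: [12, 8]
BINARY_OP - → 12 - 8 = 4. Stack: [4]
STORE_FAST y → y=4. Stack: []
LOAD_FAST_LOAD_FAST c,b → push 10,29. Stack: [10, 29]
BINARY_OP * → 10 * 29 = 290. Stack: [290]
LOAD_CONST → push 3. Stack: [290, 3]
LOAD_FAST t → push 3. Stack: [290, 3, 3]
BINARY_OP % → 3 % 3 = 0. Stack: [290, 0]
BINARY_OP - → 290 - 0 = 290. Stack: [290]
STORE_FAST q → q=290. Stack: []
LOAD_FAST y → push 4. Stack: [4]
RETURN_VALUE → return 4.

4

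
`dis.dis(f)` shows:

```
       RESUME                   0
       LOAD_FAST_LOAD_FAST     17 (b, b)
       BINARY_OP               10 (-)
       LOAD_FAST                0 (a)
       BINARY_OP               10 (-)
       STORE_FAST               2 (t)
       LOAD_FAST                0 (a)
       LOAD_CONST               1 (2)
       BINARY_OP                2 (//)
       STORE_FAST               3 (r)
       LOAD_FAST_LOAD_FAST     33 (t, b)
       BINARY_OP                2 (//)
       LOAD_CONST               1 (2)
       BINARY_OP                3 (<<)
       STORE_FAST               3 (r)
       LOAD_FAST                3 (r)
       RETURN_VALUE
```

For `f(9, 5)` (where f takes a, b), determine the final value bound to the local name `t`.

-9

LOAD_FAST_LOAD_FAST b,b → push 5,5. Stack: [5, 5]
BINARY_OP - → 5 - 5 = 0. Stack: [0]
LOAD_FAST a → push 9. Stack: [0, 9]
BINARY_OP - → 0 - 9 = -9. Stack: [-9]
STORE_FAST t → t=-9. Stack: []
LOAD_FAST a → push 9. Stack: [9]
LOAD_CONST → push 2. Stack: [9, 2]
BINARY_OP // → 9 // 2 = 4. Stack: [4]
STORE_FAST r → r=4. Stack: []
LOAD_FAST_LOAD_FAST t,b → push -9,5. Stack: [-9, 5]
BINARY_OP // → -9 // 5 = -2. Stack: [-2]
LOAD_CONST → push 2. Stack: [-2, 2]
BINARY_OP << → -2 << 2 = -8. Stack: [-8]
STORE_FAST r → r=-8. Stack: []
LOAD_FAST r → push -8. Stack: [-8]
RETURN_VALUE → return -8.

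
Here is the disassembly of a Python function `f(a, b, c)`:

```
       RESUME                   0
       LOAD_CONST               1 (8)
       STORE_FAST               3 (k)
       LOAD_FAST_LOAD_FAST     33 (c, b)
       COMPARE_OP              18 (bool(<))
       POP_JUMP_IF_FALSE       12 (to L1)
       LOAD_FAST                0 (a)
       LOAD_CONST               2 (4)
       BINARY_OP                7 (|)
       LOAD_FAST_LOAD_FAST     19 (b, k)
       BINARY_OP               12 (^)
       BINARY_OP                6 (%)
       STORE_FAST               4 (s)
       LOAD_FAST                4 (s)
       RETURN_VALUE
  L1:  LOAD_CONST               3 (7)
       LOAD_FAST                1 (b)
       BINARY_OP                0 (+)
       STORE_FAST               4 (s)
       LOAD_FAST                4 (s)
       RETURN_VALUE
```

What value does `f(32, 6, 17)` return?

13

LOAD_CONST → push 8. Stack: [8]
STORE_FAST k → k=8. Stack: []
LOAD_FAST_LOAD_FAST c,b → push 17,6. Stack: [17, 6]
COMPARE_OP bool(<) → 17 vs 6 = False. Stack: [False]
POP_JUMP_IF_FALSE → pop False; jump. Stack: []
LOAD_CONST → push 7. Stack: [7]
LOAD_FAST b → push 6. Stack: [7, 6]
BINARY_OP + → 7 + 6 = 13. Stack: [13]
STORE_FAST s → s=13. Stack: []
LOAD_FAST s → push 13. Stack: [13]
RETURN_VALUE → return 13.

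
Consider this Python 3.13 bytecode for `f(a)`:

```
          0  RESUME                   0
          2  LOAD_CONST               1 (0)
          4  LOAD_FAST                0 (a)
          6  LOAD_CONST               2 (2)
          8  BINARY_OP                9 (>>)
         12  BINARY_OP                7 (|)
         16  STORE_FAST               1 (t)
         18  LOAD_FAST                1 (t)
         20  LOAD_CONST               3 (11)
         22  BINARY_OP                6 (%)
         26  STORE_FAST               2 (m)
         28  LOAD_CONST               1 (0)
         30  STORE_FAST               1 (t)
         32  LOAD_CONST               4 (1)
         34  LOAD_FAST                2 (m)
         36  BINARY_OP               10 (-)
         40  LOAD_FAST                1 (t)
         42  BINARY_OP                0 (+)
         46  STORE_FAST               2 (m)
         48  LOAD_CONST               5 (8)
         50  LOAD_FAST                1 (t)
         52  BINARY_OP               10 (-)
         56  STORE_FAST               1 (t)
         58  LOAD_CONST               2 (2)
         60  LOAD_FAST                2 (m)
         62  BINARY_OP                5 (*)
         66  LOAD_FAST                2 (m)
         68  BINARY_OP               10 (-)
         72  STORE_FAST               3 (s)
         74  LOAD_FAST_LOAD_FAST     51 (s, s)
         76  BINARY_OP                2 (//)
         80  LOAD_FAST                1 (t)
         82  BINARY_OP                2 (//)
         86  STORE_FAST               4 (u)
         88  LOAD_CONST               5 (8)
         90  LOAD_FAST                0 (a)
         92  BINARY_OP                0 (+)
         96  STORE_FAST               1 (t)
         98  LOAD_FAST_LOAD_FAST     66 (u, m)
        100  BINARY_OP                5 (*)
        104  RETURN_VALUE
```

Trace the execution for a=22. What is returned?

0

LOAD_CONST → push 0. Stack: [0]
LOAD_FAST a → push 22. Stack: [0, 22]
LOAD_CONST → push 2. Stack: [0, 22, 2]
BINARY_OP >> → 22 >> 2 = 5. Stack: [0, 5]
BINARY_OP | → 0 | 5 = 5. Stack: [5]
STORE_FAST t → t=5. Stack: []
LOAD_FAST t → push 5. Stack: [5]
LOAD_CONST → push 11. Stack: [5, 11]
BINARY_OP % → 5 % 11 = 5. Stack: [5]
STORE_FAST m → m=5. Stack: []
LOAD_CONST → push 0. Stack: [0]
STORE_FAST t → t=0. Stack: []
LOAD_CONST → push 1. Stack: [1]
LOAD_FAST m → push 5. Stack: [1, 5]
BINARY_OP - → 1 - 5 = -4. Stack: [-4]
LOAD_FAST t → push 0. Stack: [-4, 0]
BINARY_OP + → -4 + 0 = -4. Stack: [-4]
STORE_FAST m → m=-4. Stack: []
LOAD_CONST → push 8. Stack: [8]
LOAD_FAST t → push 0. Stack: [8, 0]
BINARY_OP - → 8 - 0 = 8. Stack: [8]
STORE_FAST t → t=8. Stack: []
LOAD_CONST → push 2. Stack: [2]
LOAD_FAST m → push -4. Stack: [2, -4]
BINARY_OP * → 2 * -4 = -8. Stack: [-8]
LOAD_FAST m → push -4. Stack: [-8, -4]
BINARY_OP - → -8 - -4 = -4. Stack: [-4]
STORE_FAST s → s=-4. Stack: []
LOAD_FAST_LOAD_FAST s,s → push -4,-4. Stack: [-4, -4]
BINARY_OP // → -4 // -4 = 1. Stack: [1]
LOAD_FAST t → push 8. Stack: [1, 8]
BINARY_OP // → 1 // 8 = 0. Stack: [0]
STORE_FAST u → u=0. Stack: []
LOAD_CONST → push 8. Stack: [8]
LOAD_FAST a → push 22. Stack: [8, 22]
BINARY_OP + → 8 + 22 = 30. Stack: [30]
STORE_FAST t → t=30. Stack: []
LOAD_FAST_LOAD_FAST u,m → push 0,-4. Stack: [0, -4]
BINARY_OP * → 0 * -4 = 0. Stack: [0]
RETURN_VALUE → return 0.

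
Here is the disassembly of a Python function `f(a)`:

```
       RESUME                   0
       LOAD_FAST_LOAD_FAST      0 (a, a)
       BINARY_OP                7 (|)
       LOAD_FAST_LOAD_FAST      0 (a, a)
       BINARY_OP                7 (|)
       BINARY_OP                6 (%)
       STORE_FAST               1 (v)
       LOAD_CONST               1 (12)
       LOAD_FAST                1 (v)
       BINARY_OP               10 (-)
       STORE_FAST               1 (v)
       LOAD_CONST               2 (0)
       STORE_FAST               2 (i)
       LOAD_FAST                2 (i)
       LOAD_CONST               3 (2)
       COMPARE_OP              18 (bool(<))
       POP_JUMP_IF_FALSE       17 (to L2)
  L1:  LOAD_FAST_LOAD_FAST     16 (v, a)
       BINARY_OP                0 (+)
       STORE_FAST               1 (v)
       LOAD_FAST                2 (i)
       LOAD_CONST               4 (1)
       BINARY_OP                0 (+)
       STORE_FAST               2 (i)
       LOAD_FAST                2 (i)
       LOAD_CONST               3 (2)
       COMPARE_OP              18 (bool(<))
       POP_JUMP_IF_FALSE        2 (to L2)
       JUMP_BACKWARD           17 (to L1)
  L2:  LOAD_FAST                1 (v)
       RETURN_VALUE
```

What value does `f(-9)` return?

-6

LOAD_FAST_LOAD_FAST a,a → push -9,-9. Stack: [-9, -9]
BINARY_OP | → -9 | -9 = -9. Stack: [-9]
LOAD_FAST_LOAD_FAST a,a → push -9,-9. Stack: [-9, -9, -9]
BINARY_OP | → -9 | -9 = -9. Stack: [-9, -9]
BINARY_OP % → -9 % -9 = 0. Stack: [0]
STORE_FAST v → v=0. Stack: []
LOAD_CONST → push 12. Stack: [12]
LOAD_FAST v → push 0. Stack: [12, 0]
BINARY_OP - → 12 - 0 = 12. Stack: [12]
STORE_FAST v → v=12. Stack: []
LOAD_CONST → push 0. Stack: [0]
STORE_FAST i → i=0. Stack: []
LOAD_FAST i → push 0. Stack: [0]
LOAD_CONST → push 2. Stack: [0, 2]
COMPARE_OP bool(<) → 0 vs 2 = True. Stack: [True]
POP_JUMP_IF_FALSE → pop True; no jump. Stack: []
LOAD_FAST_LOAD_FAST v,a → push 12,-9. Stack: [12, -9]
BINARY_OP + → 12 + -9 = 3. Stack: [3]
STORE_FAST v → v=3. Stack: []
LOAD_FAST i → push 0. Stack: [0]
LOAD_CONST → push 1. Stack: [0, 1]
BINARY_OP + → 0 + 1 = 1. Stack: [1]
STORE_FAST i → i=1. Stack: []
LOAD_FAST i → push 1. Stack: [1]
LOAD_CONST → push 2. Stack: [1, 2]
COMPARE_OP bool(<) → 1 vs 2 = True. Stack: [True]
POP_JUMP_IF_FALSE → pop True; no jump. Stack: []
LOAD_FAST_LOAD_FAST v,a → push 3,-9. Stack: [3, -9]
BINARY_OP + → 3 + -9 = -6. Stack: [-6]
STORE_FAST v → v=-6. Stack: []
LOAD_FAST i → push 1. Stack: [1]
LOAD_CONST → push 1. Stack: [1, 1]
BINARY_OP + → 1 + 1 = 2. Stack: [2]
STORE_FAST i → i=2. Stack: []
LOAD_FAST i → push 2. Stack: [2]
LOAD_CONST → push 2. Stack: [2, 2]
COMPARE_OP bool(<) → 2 vs 2 = False. Stack: [False]
POP_JUMP_IF_FALSE → pop False; jump. Stack: []
LOAD_FAST v → push -6. Stack: [-6]
RETURN_VALUE → return -6.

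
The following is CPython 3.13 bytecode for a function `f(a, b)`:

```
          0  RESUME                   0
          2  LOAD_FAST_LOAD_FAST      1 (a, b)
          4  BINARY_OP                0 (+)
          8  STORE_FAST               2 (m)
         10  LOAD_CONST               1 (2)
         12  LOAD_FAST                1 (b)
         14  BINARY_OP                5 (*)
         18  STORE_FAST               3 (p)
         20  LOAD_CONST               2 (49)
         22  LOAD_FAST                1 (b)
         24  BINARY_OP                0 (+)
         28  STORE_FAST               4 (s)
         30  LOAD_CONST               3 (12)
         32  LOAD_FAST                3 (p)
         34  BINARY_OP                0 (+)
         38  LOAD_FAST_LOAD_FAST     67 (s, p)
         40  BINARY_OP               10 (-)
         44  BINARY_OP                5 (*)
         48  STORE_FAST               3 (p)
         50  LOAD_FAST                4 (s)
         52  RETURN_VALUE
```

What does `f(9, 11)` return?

60

LOAD_FAST_LOAD_FAST a,b → push 9,11. Stack: [9, 11]
BINARY_OP + → 9 + 11 = 20. Stack: [20]
STORE_FAST m → m=20. Stack: []
LOAD_CONST → push 2. Stack: [2]
LOAD_FAST b → push 11. Stack: [2, 11]
BINARY_OP * → 2 * 11 = 22. Stack: [22]
STORE_FAST p → p=22. Stack: []
LOAD_CONST → push 49. Stack: [49]
LOAD_FAST b → push 11. Stack: [49, 11]
BINARY_OP + → 49 + 11 = 60. Stack: [60]
STORE_FAST s → s=60. Stack: []
LOAD_CONST → push 12. Stack: [12]
LOAD_FAST p → push 22. Stack: [12, 22]
BINARY_OP + → 12 + 22 = 34. Stack: [34]
LOAD_FAST_LOAD_FAST s,p → push 60,22. Stack: [34, 60, 22]
BINARY_OP - → 60 - 22 = 38. Stack: [34, 38]
BINARY_OP * → 34 * 38 = 1292. Stack: [1292]
STORE_FAST p → p=1292. Stack: []
LOAD_FAST s → push 60. Stack: [60]
RETURN_VALUE → return 60.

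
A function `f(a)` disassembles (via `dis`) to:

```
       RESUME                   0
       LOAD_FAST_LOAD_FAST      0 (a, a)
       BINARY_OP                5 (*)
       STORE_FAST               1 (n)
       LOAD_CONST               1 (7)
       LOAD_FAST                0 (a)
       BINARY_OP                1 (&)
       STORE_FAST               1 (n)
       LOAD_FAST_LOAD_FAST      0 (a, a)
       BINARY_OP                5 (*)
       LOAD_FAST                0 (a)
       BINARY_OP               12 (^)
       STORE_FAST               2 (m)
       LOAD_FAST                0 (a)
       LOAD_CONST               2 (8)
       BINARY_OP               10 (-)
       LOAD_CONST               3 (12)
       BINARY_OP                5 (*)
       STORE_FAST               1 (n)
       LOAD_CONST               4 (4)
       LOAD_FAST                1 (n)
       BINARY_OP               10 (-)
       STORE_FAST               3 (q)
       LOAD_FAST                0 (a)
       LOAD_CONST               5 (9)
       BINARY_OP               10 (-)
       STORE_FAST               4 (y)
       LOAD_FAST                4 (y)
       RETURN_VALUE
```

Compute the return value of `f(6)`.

LOAD_FAST_LOAD_FAST a,a → push 6,6. Stack: [6, 6]
BINARY_OP * → 6 * 6 = 36. Stack: [36]
STORE_FAST n → n=36. Stack: []
LOAD_CONST → push 7. Stack: [7]
LOAD_FAST a → push 6. Stack: [7, 6]
BINARY_OP & → 7 & 6 = 6. Stack: [6]
STORE_FAST n → n=6. Stack: []
LOAD_FAST_LOAD_FAST a,a → push 6,6. Stack: [6, 6]
BINARY_OP * → 6 * 6 = 36. Stack: [36]
LOAD_FAST a → push 6. Stack: [36, 6]
BINARY_OP ^ → 36 ^ 6 = 34. Stack: [34]
STORE_FAST m → m=34. Stack: []
LOAD_FAST a → push 6. Stack: [6]
LOAD_CONST → push 8. Stack: [6, 8]
BINARY_OP - → 6 - 8 = -2. Stack: [-2]
LOAD_CONST → push 12. Stack: [-2, 12]
BINARY_OP * → -2 * 12 = -24. Stack: [-24]
STORE_FAST n → n=-24. Stack: []
LOAD_CONST → push 4. Stack: [4]
LOAD_FAST n → push -24. Stack: [4, -24]
BINARY_OP - → 4 - -24 = 28. Stack: [28]
STORE_FAST q → q=28. Stack: []
LOAD_FAST a → push 6. Stack: [6]
LOAD_CONST → push 9. Stack: [6, 9]
BINARY_OP - → 6 - 9 = -3. Stack: [-3]
STORE_FAST y → y=-3. Stack: []
LOAD_FAST y → push -3. Stack: [-3]
RETURN_VALUE → return -3.

-3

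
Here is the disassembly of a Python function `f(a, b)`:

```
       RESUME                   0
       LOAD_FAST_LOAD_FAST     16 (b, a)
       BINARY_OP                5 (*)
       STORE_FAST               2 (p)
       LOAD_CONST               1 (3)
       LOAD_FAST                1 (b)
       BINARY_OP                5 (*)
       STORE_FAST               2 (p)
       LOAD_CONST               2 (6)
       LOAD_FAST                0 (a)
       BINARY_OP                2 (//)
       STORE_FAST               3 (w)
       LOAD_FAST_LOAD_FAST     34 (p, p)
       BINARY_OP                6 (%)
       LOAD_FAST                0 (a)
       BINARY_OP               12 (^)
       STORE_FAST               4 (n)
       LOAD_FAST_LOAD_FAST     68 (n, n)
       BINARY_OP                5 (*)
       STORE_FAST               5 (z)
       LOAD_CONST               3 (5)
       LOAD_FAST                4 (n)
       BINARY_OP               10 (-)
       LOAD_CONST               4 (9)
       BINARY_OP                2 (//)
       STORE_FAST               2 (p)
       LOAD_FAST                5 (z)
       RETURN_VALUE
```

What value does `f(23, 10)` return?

LOAD_FAST_LOAD_FAST b,a → push 10,23. Stack: [10, 23]
BINARY_OP * → 10 * 23 = 230. Stack: [230]
STORE_FAST p → p=230. Stack: []
LOAD_CONST → push 3. Stack: [3]
LOAD_FAST b → push 10. Stack: [3, 10]
BINARY_OP * → 3 * 10 = 30. Stack: [30]
STORE_FAST p → p=30. Stack: []
LOAD_CONST → push 6. Stack: [6]
LOAD_FAST a → push 23. Stack: [6, 23]
BINARY_OP // → 6 // 23 = 0. Stack: [0]
STORE_FAST w → w=0. Stack: []
LOAD_FAST_LOAD_FAST p,p → push 30,30. Stack: [30, 30]
BINARY_OP % → 30 % 30 = 0. Stack: [0]
LOAD_FAST a → push 23. Stack: [0, 23]
BINARY_OP ^ → 0 ^ 23 = 23. Stack: [23]
STORE_FAST n → n=23. Stack: []
LOAD_FAST_LOAD_FAST n,n → push 23,23. Stack: [23, 23]
BINARY_OP * → 23 * 23 = 529. Stack: [529]
STORE_FAST z → z=529. Stack: []
LOAD_CONST → push 5. Stack: [5]
LOAD_FAST n → push 23. Stack: [5, 23]
BINARY_OP - → 5 - 23 = -18. Stack: [-18]
LOAD_CONST → push 9. Stack: [-18, 9]
BINARY_OP // → -18 // 9 = -2. Stack: [-2]
STORE_FAST p → p=-2. Stack: []
LOAD_FAST z → push 529. Stack: [529]
RETURN_VALUE → return 529.

529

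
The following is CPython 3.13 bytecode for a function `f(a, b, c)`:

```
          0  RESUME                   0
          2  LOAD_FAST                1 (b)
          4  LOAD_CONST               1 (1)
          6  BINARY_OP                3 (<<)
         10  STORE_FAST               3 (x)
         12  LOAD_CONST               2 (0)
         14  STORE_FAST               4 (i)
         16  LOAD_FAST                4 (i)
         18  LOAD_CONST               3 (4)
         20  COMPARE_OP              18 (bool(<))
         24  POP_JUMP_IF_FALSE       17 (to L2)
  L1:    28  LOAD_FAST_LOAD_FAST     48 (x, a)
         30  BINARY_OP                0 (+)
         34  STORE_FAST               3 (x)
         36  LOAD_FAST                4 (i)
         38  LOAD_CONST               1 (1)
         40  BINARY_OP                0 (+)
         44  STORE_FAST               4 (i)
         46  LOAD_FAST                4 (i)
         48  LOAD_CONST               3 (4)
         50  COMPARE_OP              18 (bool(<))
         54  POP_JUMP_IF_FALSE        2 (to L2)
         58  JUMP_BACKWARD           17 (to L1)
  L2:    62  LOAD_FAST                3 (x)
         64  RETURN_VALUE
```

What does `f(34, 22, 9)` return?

180

LOAD_FAST b → push 22. Stack: [22]
LOAD_CONST → push 1. Stack: [22, 1]
BINARY_OP << → 22 << 1 = 44. Stack: [44]
STORE_FAST x → x=44. Stack: []
LOAD_CONST → push 0. Stack: [0]
STORE_FAST i → i=0. Stack: []
LOAD_FAST i → push 0. Stack: [0]
LOAD_CONST → push 4. Stack: [0, 4]
COMPARE_OP bool(<) → 0 vs 4 = True. Stack: [True]
POP_JUMP_IF_FALSE → pop True; no jump. Stack: []
LOAD_FAST_LOAD_FAST x,a → push 44,34. Stack: [44, 34]
BINARY_OP + → 44 + 34 = 78. Stack: [78]
STORE_FAST x → x=78. Stack: []
LOAD_FAST i → push 0. Stack: [0]
LOAD_CONST → push 1. Stack: [0, 1]
BINARY_OP + → 0 + 1 = 1. Stack: [1]
STORE_FAST i → i=1. Stack: []
LOAD_FAST i → push 1. Stack: [1]
LOAD_CONST → push 4. Stack: [1, 4]
COMPARE_OP bool(<) → 1 vs 4 = True. Stack: [True]
POP_JUMP_IF_FALSE → pop True; no jump. Stack: []
LOAD_FAST_LOAD_FAST x,a → push 78,34. Stack: [78, 34]
BINARY_OP + → 78 + 34 = 112. Stack: [112]
STORE_FAST x → x=112. Stack: []
LOAD_FAST i → push 1. Stack: [1]
LOAD_CONST → push 1. Stack: [1, 1]
BINARY_OP + → 1 + 1 = 2. Stack: [2]
STORE_FAST i → i=2. Stack: []
LOAD_FAST i → push 2. Stack: [2]
LOAD_CONST → push 4. Stack: [2, 4]
COMPARE_OP bool(<) → 2 vs 4 = True. Stack: [True]
POP_JUMP_IF_FALSE → pop True; no jump. Stack: []
LOAD_FAST_LOAD_FAST x,a → push 112,34. Stack: [112, 34]
BINARY_OP + → 112 + 34 = 146. Stack: [146]
STORE_FAST x → x=146. Stack: []
LOAD_FAST i → push 2. Stack: [2]
LOAD_CONST → push 1. Stack: [2, 1]
BINARY_OP + → 2 + 1 = 3. Stack: [3]
STORE_FAST i → i=3. Stack: []
LOAD_FAST i → push 3. Stack: [3]
LOAD_CONST → push 4. Stack: [3, 4]
COMPARE_OP bool(<) → 3 vs 4 = True. Stack: [True]
POP_JUMP_IF_FALSE → pop True; no jump. Stack: []
LOAD_FAST_LOAD_FAST x,a → push 146,34. Stack: [146, 34]
BINARY_OP + → 146 + 34 = 180. Stack: [180]
STORE_FAST x → x=180. Stack: []
LOAD_FAST i → push 3. Stack: [3]
LOAD_CONST → push 1. Stack: [3, 1]
BINARY_OP + → 3 + 1 = 4. Stack: [4]
STORE_FAST i → i=4. Stack: []
LOAD_FAST i → push 4. Stack: [4]
LOAD_CONST → push 4. Stack: [4, 4]
COMPARE_OP bool(<) → 4 vs 4 = False. Stack: [False]
POP_JUMP_IF_FALSE → pop False; jump. Stack: []
LOAD_FAST x → push 180. Stack: [180]
RETURN_VALUE → return 180.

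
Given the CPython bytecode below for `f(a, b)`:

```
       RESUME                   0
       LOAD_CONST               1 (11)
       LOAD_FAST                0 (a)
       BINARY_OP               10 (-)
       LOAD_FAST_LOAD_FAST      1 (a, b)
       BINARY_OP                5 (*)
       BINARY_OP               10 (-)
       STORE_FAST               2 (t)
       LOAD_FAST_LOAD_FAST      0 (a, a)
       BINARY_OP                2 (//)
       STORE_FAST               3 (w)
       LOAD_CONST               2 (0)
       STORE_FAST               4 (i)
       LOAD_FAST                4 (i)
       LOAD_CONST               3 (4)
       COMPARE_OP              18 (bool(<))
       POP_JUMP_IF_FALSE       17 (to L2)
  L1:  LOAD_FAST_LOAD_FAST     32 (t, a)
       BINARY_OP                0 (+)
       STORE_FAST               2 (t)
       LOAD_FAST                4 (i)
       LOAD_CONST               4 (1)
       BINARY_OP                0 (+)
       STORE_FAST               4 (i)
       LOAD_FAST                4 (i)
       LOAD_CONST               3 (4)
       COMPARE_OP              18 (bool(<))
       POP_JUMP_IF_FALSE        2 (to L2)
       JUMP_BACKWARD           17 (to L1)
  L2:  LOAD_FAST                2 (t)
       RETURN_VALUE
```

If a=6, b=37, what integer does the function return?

LOAD_CONST → push 11. Stack: [11]
LOAD_FAST a → push 6. Stack: [11, 6]
BINARY_OP - → 11 - 6 = 5. Stack: [5]
LOAD_FAST_LOAD_FAST a,b → push 6,37. Stack: [5, 6, 37]
BINARY_OP * → 6 * 37 = 222. Stack: [5, 222]
BINARY_OP - → 5 - 222 = -217. Stack: [-217]
STORE_FAST t → t=-217. Stack: []
LOAD_FAST_LOAD_FAST a,a → push 6,6. Stack: [6, 6]
BINARY_OP // → 6 // 6 = 1. Stack: [1]
STORE_FAST w → w=1. Stack: []
LOAD_CONST → push 0. Stack: [0]
STORE_FAST i → i=0. Stack: []
LOAD_FAST i → push 0. Stack: [0]
LOAD_CONST → push 4. Stack: [0, 4]
COMPARE_OP bool(<) → 0 vs 4 = True. Stack: [True]
POP_JUMP_IF_FALSE → pop True; no jump. Stack: []
LOAD_FAST_LOAD_FAST t,a → push -217,6. Stack: [-217, 6]
BINARY_OP + → -217 + 6 = -211. Stack: [-211]
STORE_FAST t → t=-211. Stack: []
LOAD_FAST i → push 0. Stack: [0]
LOAD_CONST → push 1. Stack: [0, 1]
BINARY_OP + → 0 + 1 = 1. Stack: [1]
STORE_FAST i → i=1. Stack: []
LOAD_FAST i → push 1. Stack: [1]
LOAD_CONST → push 4. Stack: [1, 4]
COMPARE_OP bool(<) → 1 vs 4 = True. Stack: [True]
POP_JUMP_IF_FALSE → pop True; no jump. Stack: []
LOAD_FAST_LOAD_FAST t,a → push -211,6. Stack: [-211, 6]
BINARY_OP + → -211 + 6 = -205. Stack: [-205]
STORE_FAST t → t=-205. Stack: []
LOAD_FAST i → push 1. Stack: [1]
LOAD_CONST → push 1. Stack: [1, 1]
BINARY_OP + → 1 + 1 = 2. Stack: [2]
STORE_FAST i → i=2. Stack: []
LOAD_FAST i → push 2. Stack: [2]
LOAD_CONST → push 4. Stack: [2, 4]
COMPARE_OP bool(<) → 2 vs 4 = True. Stack: [True]
POP_JUMP_IF_FALSE → pop True; no jump. Stack: []
LOAD_FAST_LOAD_FAST t,a → push -205,6. Stack: [-205, 6]
BINARY_OP + → -205 + 6 = -199. Stack: [-199]
STORE_FAST t → t=-199. Stack: []
LOAD_FAST i → push 2. Stack: [2]
LOAD_CONST → push 1. Stack: [2, 1]
BINARY_OP + → 2 + 1 = 3. Stack: [3]
STORE_FAST i → i=3. Stack: []
LOAD_FAST i → push 3. Stack: [3]
LOAD_CONST → push 4. Stack: [3, 4]
COMPARE_OP bool(<) → 3 vs 4 = True. Stack: [True]
POP_JUMP_IF_FALSE → pop True; no jump. Stack: []
LOAD_FAST_LOAD_FAST t,a → push -199,6. Stack: [-199, 6]
BINARY_OP + → -199 + 6 = -193. Stack: [-193]
STORE_FAST t → t=-193. Stack: []
LOAD_FAST i → push 3. Stack: [3]
LOAD_CONST → push 1. Stack: [3, 1]
BINARY_OP + → 3 + 1 = 4. Stack: [4]
STORE_FAST i → i=4. Stack: []
LOAD_FAST i → push 4. Stack: [4]
LOAD_CONST → push 4. Stack: [4, 4]
COMPARE_OP bool(<) → 4 vs 4 = False. Stack: [False]
POP_JUMP_IF_FALSE → pop False; jump. Stack: []
LOAD_FAST t → push -193. Stack: [-193]
RETURN_VALUE → return -193.

-193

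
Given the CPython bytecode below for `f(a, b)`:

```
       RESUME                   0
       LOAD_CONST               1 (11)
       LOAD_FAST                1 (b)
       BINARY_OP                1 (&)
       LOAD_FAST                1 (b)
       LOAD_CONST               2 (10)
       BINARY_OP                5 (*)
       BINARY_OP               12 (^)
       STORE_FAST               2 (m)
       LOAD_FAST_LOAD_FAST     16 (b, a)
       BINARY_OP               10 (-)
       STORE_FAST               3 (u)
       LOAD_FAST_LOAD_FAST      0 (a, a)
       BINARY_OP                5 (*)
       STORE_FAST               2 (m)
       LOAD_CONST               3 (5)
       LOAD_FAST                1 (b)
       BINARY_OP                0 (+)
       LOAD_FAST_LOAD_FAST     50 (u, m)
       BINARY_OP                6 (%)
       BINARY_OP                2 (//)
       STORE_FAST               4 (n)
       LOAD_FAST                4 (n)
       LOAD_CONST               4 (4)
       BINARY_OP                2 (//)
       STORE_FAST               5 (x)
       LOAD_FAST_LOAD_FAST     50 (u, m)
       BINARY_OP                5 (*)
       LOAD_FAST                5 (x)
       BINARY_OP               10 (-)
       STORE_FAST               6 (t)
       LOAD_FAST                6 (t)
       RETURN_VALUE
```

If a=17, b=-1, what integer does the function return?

-5202

LOAD_CONST → push 11. Stack: [11]
LOAD_FAST b → push -1. Stack: [11, -1]
BINARY_OP & → 11 & -1 = 11. Stack: [11]
LOAD_FAST b → push -1. Stack: [11, -1]
LOAD_CONST → push 10. Stack: [11, -1, 10]
BINARY_OP * → -1 * 10 = -10. Stack: [11, -10]
BINARY_OP ^ → 11 ^ -10 = -3. Stack: [-3]
STORE_FAST m → m=-3. Stack: []
LOAD_FAST_LOAD_FAST b,a → push -1,17. Stack: [-1, 17]
BINARY_OP - → -1 - 17 = -18. Stack: [-18]
STORE_FAST u → u=-18. Stack: []
LOAD_FAST_LOAD_FAST a,a → push 17,17. Stack: [17, 17]
BINARY_OP * → 17 * 17 = 289. Stack: [289]
STORE_FAST m → m=289. Stack: []
LOAD_CONST → push 5. Stack: [5]
LOAD_FAST b → push -1. Stack: [5, -1]
BINARY_OP + → 5 + -1 = 4. Stack: [4]
LOAD_FAST_LOAD_FAST u,m → push -18,289. Stack: [4, -18, 289]
BINARY_OP % → -18 % 289 = 271. Stack: [4, 271]
BINARY_OP // → 4 // 271 = 0. Stack: [0]
STORE_FAST n → n=0. Stack: []
LOAD_FAST n → push 0. Stack: [0]
LOAD_CONST → push 4. Stack: [0, 4]
BINARY_OP // → 0 // 4 = 0. Stack: [0]
STORE_FAST x → x=0. Stack: []
LOAD_FAST_LOAD_FAST u,m → push -18,289. Stack: [-18, 289]
BINARY_OP * → -18 * 289 = -5202. Stack: [-5202]
LOAD_FAST x → push 0. Stack: [-5202, 0]
BINARY_OP - → -5202 - 0 = -5202. Stack: [-5202]
STORE_FAST t → t=-5202. Stack: []
LOAD_FAST t → push -5202. Stack: [-5202]
RETURN_VALUE → return -5202.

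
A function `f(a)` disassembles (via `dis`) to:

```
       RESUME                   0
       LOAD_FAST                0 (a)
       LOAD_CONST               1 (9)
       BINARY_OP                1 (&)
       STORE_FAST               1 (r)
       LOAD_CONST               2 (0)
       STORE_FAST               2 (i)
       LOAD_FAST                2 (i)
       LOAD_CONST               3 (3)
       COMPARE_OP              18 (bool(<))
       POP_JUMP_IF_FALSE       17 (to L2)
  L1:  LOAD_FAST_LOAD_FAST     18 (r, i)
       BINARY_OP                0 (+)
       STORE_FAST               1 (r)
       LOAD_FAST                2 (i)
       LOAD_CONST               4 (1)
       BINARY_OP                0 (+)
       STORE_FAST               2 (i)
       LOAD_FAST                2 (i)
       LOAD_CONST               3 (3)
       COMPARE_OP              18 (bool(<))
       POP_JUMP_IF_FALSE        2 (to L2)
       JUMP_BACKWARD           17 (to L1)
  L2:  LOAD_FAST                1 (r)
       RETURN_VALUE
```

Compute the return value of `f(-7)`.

12

LOAD_FAST a → push -7. Stack: [-7]
LOAD_CONST → push 9. Stack: [-7, 9]
BINARY_OP & → -7 & 9 = 9. Stack: [9]
STORE_FAST r → r=9. Stack: []
LOAD_CONST → push 0. Stack: [0]
STORE_FAST i → i=0. Stack: []
LOAD_FAST i → push 0. Stack: [0]
LOAD_CONST → push 3. Stack: [0, 3]
COMPARE_OP bool(<) → 0 vs 3 = True. Stack: [True]
POP_JUMP_IF_FALSE → pop True; no jump. Stack: []
LOAD_FAST_LOAD_FAST r,i → push 9,0. Stack: [9, 0]
BINARY_OP + → 9 + 0 = 9. Stack: [9]
STORE_FAST r → r=9. Stack: []
LOAD_FAST i → push 0. Stack: [0]
LOAD_CONST → push 1. Stack: [0, 1]
BINARY_OP + → 0 + 1 = 1. Stack: [1]
STORE_FAST i → i=1. Stack: []
LOAD_FAST i → push 1. Stack: [1]
LOAD_CONST → push 3. Stack: [1, 3]
COMPARE_OP bool(<) → 1 vs 3 = True. Stack: [True]
POP_JUMP_IF_FALSE → pop True; no jump. Stack: []
LOAD_FAST_LOAD_FAST r,i → push 9,1. Stack: [9, 1]
BINARY_OP + → 9 + 1 = 10. Stack: [10]
STORE_FAST r → r=10. Stack: []
LOAD_FAST i → push 1. Stack: [1]
LOAD_CONST → push 1. Stack: [1, 1]
BINARY_OP + → 1 + 1 = 2. Stack: [2]
STORE_FAST i → i=2. Stack: []
LOAD_FAST i → push 2. Stack: [2]
LOAD_CONST → push 3. Stack: [2, 3]
COMPARE_OP bool(<) → 2 vs 3 = True. Stack: [True]
POP_JUMP_IF_FALSE → pop True; no jump. Stack: []
LOAD_FAST_LOAD_FAST r,i → push 10,2. Stack: [10, 2]
BINARY_OP + → 10 + 2 = 12. Stack: [12]
STORE_FAST r → r=12. Stack: []
LOAD_FAST i → push 2. Stack: [2]
LOAD_CONST → push 1. Stack: [2, 1]
BINARY_OP + → 2 + 1 = 3. Stack: [3]
STORE_FAST i → i=3. Stack: []
LOAD_FAST i → push 3. Stack: [3]
LOAD_CONST → push 3. Stack: [3, 3]
COMPARE_OP bool(<) → 3 vs 3 = False. Stack: [False]
POP_JUMP_IF_FALSE → pop False; jump. Stack: []
LOAD_FAST r → push 12. Stack: [12]
RETURN_VALUE → return 12.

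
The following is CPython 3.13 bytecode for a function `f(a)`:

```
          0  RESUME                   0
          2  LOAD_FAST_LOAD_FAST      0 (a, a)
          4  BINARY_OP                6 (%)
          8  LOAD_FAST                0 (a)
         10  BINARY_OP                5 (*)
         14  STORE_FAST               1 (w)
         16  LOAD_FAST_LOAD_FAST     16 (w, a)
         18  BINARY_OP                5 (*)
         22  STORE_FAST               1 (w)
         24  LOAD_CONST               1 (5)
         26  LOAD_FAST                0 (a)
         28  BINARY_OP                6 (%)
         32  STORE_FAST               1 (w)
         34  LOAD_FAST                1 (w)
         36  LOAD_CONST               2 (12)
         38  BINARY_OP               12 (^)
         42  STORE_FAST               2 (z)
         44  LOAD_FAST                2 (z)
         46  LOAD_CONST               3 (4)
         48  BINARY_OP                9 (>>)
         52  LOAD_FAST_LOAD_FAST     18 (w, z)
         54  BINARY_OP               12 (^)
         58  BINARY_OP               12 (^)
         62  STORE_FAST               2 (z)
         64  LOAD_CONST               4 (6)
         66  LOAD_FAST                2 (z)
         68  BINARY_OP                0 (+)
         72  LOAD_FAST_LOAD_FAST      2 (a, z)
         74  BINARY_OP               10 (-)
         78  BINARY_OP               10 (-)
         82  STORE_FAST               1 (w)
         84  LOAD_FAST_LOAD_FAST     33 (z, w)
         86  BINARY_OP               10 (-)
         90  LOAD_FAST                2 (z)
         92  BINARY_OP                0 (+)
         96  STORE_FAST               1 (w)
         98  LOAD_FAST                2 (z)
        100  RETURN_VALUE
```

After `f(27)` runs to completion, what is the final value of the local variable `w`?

LOAD_FAST_LOAD_FAST a,a → push 27,27. Stack: [27, 27]
BINARY_OP % → 27 % 27 = 0. Stack: [0]
LOAD_FAST a → push 27. Stack: [0, 27]
BINARY_OP * → 0 * 27 = 0. Stack: [0]
STORE_FAST w → w=0. Stack: []
LOAD_FAST_LOAD_FAST w,a → push 0,27. Stack: [0, 27]
BINARY_OP * → 0 * 27 = 0. Stack: [0]
STORE_FAST w → w=0. Stack: []
LOAD_CONST → push 5. Stack: [5]
LOAD_FAST a → push 27. Stack: [5, 27]
BINARY_OP % → 5 % 27 = 5. Stack: [5]
STORE_FAST w → w=5. Stack: []
LOAD_FAST w → push 5. Stack: [5]
LOAD_CONST → push 12. Stack: [5, 12]
BINARY_OP ^ → 5 ^ 12 = 9. Stack: [9]
STORE_FAST z → z=9. Stack: []
LOAD_FAST z → push 9. Stack: [9]
LOAD_CONST → push 4. Stack: [9, 4]
BINARY_OP >> → 9 >> 4 = 0. Stack: [0]
LOAD_FAST_LOAD_FAST w,z → push 5,9. Stack: [0, 5, 9]
BINARY_OP ^ → 5 ^ 9 = 12. Stack: [0, 12]
BINARY_OP ^ → 0 ^ 12 = 12. Stack: [12]
STORE_FAST z → z=12. Stack: []
LOAD_CONST → push 6. Stack: [6]
LOAD_FAST z → push 12. Stack: [6, 12]
BINARY_OP + → 6 + 12 = 18. Stack: [18]
LOAD_FAST_LOAD_FAST a,z → push 27,12. Stack: [18, 27, 12]
BINARY_OP - → 27 - 12 = 15. Stack: [18, 15]
BINARY_OP - → 18 - 15 = 3. Stack: [3]
STORE_FAST w → w=3. Stack: []
LOAD_FAST_LOAD_FAST z,w → push 12,3. Stack: [12, 3]
BINARY_OP - → 12 - 3 = 9. Stack: [9]
LOAD_FAST z → push 12. Stack: [9, 12]
BINARY_OP + → 9 + 12 = 21. Stack: [21]
STORE_FAST w → w=21. Stack: []
LOAD_FAST z → push 12. Stack: [12]
RETURN_VALUE → return 12.

21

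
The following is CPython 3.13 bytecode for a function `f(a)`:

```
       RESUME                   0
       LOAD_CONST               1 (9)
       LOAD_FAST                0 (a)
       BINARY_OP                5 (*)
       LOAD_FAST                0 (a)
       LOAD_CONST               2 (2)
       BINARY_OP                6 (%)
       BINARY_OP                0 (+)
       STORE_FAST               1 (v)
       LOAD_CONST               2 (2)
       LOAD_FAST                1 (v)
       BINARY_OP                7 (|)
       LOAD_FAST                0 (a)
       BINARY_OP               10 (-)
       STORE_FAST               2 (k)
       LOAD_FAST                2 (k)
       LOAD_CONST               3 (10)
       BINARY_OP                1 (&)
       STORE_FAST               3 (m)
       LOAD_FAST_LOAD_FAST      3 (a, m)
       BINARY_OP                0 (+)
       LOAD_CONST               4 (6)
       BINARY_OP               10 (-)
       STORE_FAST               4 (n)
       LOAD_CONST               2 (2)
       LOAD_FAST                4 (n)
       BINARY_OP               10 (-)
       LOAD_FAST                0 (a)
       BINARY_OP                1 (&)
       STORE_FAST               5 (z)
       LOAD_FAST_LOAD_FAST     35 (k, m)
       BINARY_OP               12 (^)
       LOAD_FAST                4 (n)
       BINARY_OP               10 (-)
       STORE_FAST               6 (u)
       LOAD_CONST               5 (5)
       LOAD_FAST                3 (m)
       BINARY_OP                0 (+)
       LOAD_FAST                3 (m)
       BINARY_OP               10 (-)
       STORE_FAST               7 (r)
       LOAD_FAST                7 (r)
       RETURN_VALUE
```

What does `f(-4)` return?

LOAD_CONST → push 9. Stack: [9]
LOAD_FAST a → push -4. Stack: [9, -4]
BINARY_OP * → 9 * -4 = -36. Stack: [-36]
LOAD_FAST a → push -4. Stack: [-36, -4]
LOAD_CONST → push 2. Stack: [-36, -4, 2]
BINARY_OP % → -4 % 2 = 0. Stack: [-36, 0]
BINARY_OP + → -36 + 0 = -36. Stack: [-36]
STORE_FAST v → v=-36. Stack: []
LOAD_CONST → push 2. Stack: [2]
LOAD_FAST v → push -36. Stack: [2, -36]
BINARY_OP | → 2 | -36 = -34. Stack: [-34]
LOAD_FAST a → push -4. Stack: [-34, -4]
BINARY_OP - → -34 - -4 = -30. Stack: [-30]
STORE_FAST k → k=-30. Stack: []
LOAD_FAST k → push -30. Stack: [-30]
LOAD_CONST → push 10. Stack: [-30, 10]
BINARY_OP & → -30 & 10 = 2. Stack: [2]
STORE_FAST m → m=2. Stack: []
LOAD_FAST_LOAD_FAST a,m → push -4,2. Stack: [-4, 2]
BINARY_OP + → -4 + 2 = -2. Stack: [-2]
LOAD_CONST → push 6. Stack: [-2, 6]
BINARY_OP - → -2 - 6 = -8. Stack: [-8]
STORE_FAST n → n=-8. Stack: []
LOAD_CONST → push 2. Stack: [2]
LOAD_FAST n → push -8. Stack: [2, -8]
BINARY_OP - → 2 - -8 = 10. Stack: [10]
LOAD_FAST a → push -4. Stack: [10, -4]
BINARY_OP & → 10 & -4 = 8. Stack: [8]
STORE_FAST z → z=8. Stack: []
LOAD_FAST_LOAD_FAST k,m → push -30,2. Stack: [-30, 2]
BINARY_OP ^ → -30 ^ 2 = -32. Stack: [-32]
LOAD_FAST n → push -8. Stack: [-32, -8]
BINARY_OP - → -32 - -8 = -24. Stack: [-24]
STORE_FAST u → u=-24. Stack: []
LOAD_CONST → push 5. Stack: [5]
LOAD_FAST m → push 2. Stack: [5, 2]
BINARY_OP + → 5 + 2 = 7. Stack: [7]
LOAD_FAST m → push 2. Stack: [7, 2]
BINARY_OP - → 7 - 2 = 5. Stack: [5]
STORE_FAST r → r=5. Stack: []
LOAD_FAST r → push 5. Stack: [5]
RETURN_VALUE → return 5.

5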